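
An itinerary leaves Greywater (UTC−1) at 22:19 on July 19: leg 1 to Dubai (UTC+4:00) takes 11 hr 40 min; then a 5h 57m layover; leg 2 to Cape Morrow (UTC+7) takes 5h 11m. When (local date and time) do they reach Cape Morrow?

Convert departure to UTC: 22:19 + 1:00 = 23:19 UTC on Jul 19.
Add 11 hours and 40 minutes leg 1 → 10:59 UTC (Jul 20).
Add 5 hours and 57 minutes layover in Dubai → 16:56 UTC.
Add 5 hours and 11 minutes leg 2 → 22:07 UTC.
Cape Morrow is UTC+7:00, so local arrival = 22:07 + 7:00 = 05:07 on Jul 21.

05:07 on July 21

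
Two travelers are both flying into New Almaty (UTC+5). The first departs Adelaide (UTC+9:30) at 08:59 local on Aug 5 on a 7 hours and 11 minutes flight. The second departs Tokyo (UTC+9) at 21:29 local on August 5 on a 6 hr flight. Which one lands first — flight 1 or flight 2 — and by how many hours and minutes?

the first, by 11 hours 49 minutes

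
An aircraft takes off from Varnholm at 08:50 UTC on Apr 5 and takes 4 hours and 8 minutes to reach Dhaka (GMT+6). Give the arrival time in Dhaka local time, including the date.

Departure is given in UTC: 08:50 on Apr 5.
Add 4 hours and 8 minutes → 12:58 UTC.
Dhaka is UTC+6:00: 12:58 + 6:00 = 18:58 on Apr 5.

18:58 on April 5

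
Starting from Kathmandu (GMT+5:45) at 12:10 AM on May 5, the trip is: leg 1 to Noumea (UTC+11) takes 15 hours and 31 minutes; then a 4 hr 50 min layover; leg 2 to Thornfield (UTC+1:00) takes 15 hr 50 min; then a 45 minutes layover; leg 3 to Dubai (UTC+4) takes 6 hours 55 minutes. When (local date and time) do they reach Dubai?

Convert departure to UTC: 12:10 AM − 5:45 = 6:25 PM UTC on May 4.
Add 15 hours 31 minutes leg 1 → 9:56 AM UTC (May 5).
Add 4 hours 50 minutes layover in Noumea → 2:46 PM UTC.
Add 15 hours and 50 minutes leg 2 → 6:36 AM UTC (May 6).
Add 45 minutes layover in Thornfield → 7:21 AM UTC.
Add 6 hours and 55 minutes leg 3 → 2:16 PM UTC.
Dubai is UTC+4:00, so local arrival = 2:16 PM + 4:00 = 6:16 PM on May 6.

6:16 PM on May 6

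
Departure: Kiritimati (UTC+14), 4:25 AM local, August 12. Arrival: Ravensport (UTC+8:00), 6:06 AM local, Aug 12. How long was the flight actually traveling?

7 hours 41 minutes

Departure in UTC: 4:25 AM − 14:00 = 2:25 PM on Aug 11.
Arrival in UTC: 6:06 AM − 8:00 = 10:06 PM on Aug 11.
Elapsed = 10:06 PM − 2:25 PM = 7 hours 41 minutes.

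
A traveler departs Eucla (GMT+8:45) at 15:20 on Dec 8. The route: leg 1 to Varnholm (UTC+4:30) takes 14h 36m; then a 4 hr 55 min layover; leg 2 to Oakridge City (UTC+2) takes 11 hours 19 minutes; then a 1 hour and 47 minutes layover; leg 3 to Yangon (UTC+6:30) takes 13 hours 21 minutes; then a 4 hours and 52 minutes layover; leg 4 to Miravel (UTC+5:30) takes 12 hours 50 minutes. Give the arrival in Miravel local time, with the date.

Convert departure to UTC: 15:20 − 8:45 = 06:35 UTC on Dec 8.
Add 14 hours 36 minutes leg 1 → 21:11 UTC.
Add 4 hours 55 minutes layover in Varnholm → 02:06 UTC (Dec 9).
Add 11 hours and 19 minutes leg 2 → 13:25 UTC.
Add 1 hour and 47 minutes layover in Oakridge City → 15:12 UTC.
Add 13 hours 21 minutes leg 3 → 04:33 UTC (Dec 10).
Add 4 hours and 52 minutes layover in Yangon → 09:25 UTC.
Add 12 hours 50 minutes leg 4 → 22:15 UTC.
Miravel is UTC+5:30, so local arrival = 22:15 + 5:30 = 03:45 on Dec 11.

03:45 on Dec 11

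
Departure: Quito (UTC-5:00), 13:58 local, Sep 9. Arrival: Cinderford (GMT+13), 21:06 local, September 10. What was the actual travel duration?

Departure in UTC: 13:58 + 5:00 = 18:58 on Sep 9.
Arrival in UTC: 21:06 − 13:00 = 08:06 on Sep 10.
Elapsed = 08:06 − 18:58 (+1 day) = 13 hours 8 minutes.

13 hours 8 minutes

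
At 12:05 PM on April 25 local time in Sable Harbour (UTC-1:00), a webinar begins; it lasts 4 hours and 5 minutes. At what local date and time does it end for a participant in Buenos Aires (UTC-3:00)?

Convert start to UTC: 12:05 PM + 1:00 = 1:05 PM UTC on Apr 25.
Add 4 hours 5 minutes duration → 5:10 PM UTC.
Buenos Aires is UTC−3:00, so local end time = 5:10 PM − 3:00 = 2:10 PM on Apr 25.

2:10 PM on April 25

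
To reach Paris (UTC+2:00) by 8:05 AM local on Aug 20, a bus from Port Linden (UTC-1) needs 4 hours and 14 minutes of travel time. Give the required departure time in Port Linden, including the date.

Target arrival in UTC: 8:05 AM − 2:00 = 6:05 AM on Aug 20.
Subtract 4 hours and 14 minutes → departure 1:51 AM UTC on Aug 20.
Port Linden is UTC−1:00: 1:51 AM − 1:00 = 12:51 AM on Aug 20.

12:51 AM on Aug 20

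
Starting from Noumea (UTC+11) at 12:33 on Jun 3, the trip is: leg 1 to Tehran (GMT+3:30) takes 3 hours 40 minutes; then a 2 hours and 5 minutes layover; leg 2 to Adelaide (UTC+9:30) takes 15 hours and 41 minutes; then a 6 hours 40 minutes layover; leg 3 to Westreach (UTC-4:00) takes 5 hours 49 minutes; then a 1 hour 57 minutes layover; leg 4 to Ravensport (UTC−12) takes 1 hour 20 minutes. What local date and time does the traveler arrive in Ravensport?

Convert departure to UTC: 12:33 − 11:00 = 01:33 UTC on Jun 3.
Add 3 hours 40 minutes leg 1 → 05:13 UTC.
Add 2 hours and 5 minutes layover in Tehran → 07:18 UTC.
Add 15 hours and 41 minutes leg 2 → 22:59 UTC.
Add 6 hours and 40 minutes layover in Adelaide → 05:39 UTC (Jun 4).
Add 5 hours and 49 minutes leg 3 → 11:28 UTC.
Add 1 hour and 57 minutes layover in Westreach → 13:25 UTC.
Add 1 hour and 20 minutes leg 4 → 14:45 UTC.
Ravensport is UTC−12:00, so local arrival = 14:45 − 12:00 = 02:45 on Jun 4.

02:45 on June 4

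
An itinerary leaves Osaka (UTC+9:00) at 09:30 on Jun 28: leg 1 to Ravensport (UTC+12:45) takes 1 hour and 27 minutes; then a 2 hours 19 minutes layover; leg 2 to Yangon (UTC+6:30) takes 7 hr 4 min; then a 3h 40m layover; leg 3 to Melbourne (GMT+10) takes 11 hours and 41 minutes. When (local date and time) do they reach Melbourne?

Convert departure to UTC: 09:30 − 9:00 = 00:30 UTC on Jun 28.
Add 1 hour and 27 minutes leg 1 → 01:57 UTC.
Add 2 hours 19 minutes layover in Ravensport → 04:16 UTC.
Add 7 hours 4 minutes leg 2 → 11:20 UTC.
Add 3 hours and 40 minutes layover in Yangon → 15:00 UTC.
Add 11 hours and 41 minutes leg 3 → 02:41 UTC (Jun 29).
Melbourne is UTC+10:00, so local arrival = 02:41 + 10:00 = 12:41 on Jun 29.

12:41 on June 29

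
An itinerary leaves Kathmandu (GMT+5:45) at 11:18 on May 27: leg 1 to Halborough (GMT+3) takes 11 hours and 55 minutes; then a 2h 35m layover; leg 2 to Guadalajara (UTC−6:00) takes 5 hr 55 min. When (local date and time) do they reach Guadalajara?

19:58 on May 27

Convert departure to UTC: 11:18 − 5:45 = 05:33 UTC on May 27.
Add 11 hours 55 minutes leg 1 → 17:28 UTC.
Add 2 hours 35 minutes layover in Halborough → 20:03 UTC.
Add 5 hours and 55 minutes leg 2 → 01:58 UTC (May 28).
Guadalajara is UTC−6:00, so local arrival = 01:58 − 6:00 = 19:58 on May 27.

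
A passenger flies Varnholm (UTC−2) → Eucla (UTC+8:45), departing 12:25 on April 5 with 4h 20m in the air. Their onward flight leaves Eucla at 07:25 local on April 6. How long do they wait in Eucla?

Convert departure to UTC: 12:25 + 2:00 = 14:25 UTC on Apr 5.
Add 4 hours and 20 minutes flight time → 18:45 UTC.
Eucla is UTC+8:45, so local arrival = 18:45 + 8:45 = 03:30 on Apr 6.
Layover = 07:25 − 03:30 = 3 hours 55 minutes.

3 hours 55 minutes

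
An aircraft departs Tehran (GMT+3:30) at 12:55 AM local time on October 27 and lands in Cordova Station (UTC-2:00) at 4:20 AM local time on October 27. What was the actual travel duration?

Departure in UTC: 12:55 AM − 3:30 = 9:25 PM on Oct 26.
Arrival in UTC: 4:20 AM + 2:00 = 6:20 AM on Oct 27.
Elapsed = 6:20 AM − 9:25 PM (+1 day) = 8 hours 55 minutes.

8 hours 55 minutes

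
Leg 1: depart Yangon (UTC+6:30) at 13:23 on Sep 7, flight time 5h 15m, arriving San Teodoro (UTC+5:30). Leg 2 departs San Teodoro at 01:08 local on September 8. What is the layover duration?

7 hours 30 minutes

Convert departure to UTC: 13:23 − 6:30 = 06:53 UTC on Sep 7.
Add 5 hours 15 minutes flight time → 12:08 UTC.
San Teodoro is UTC+5:30, so local arrival = 12:08 + 5:30 = 17:38 on Sep 7.
Layover = 01:08 − 17:38 (+1 day) = 7 hours 30 minutes.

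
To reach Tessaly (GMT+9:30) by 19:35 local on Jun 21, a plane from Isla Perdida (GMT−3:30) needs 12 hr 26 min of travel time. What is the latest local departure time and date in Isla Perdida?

Target arrival in UTC: 19:35 − 9:30 = 10:05 on Jun 21.
Subtract 12 hours 26 minutes → departure 21:39 UTC on Jun 20.
Isla Perdida is UTC−3:30: 21:39 − 3:30 = 18:09 on Jun 20.

18:09 on Jun 20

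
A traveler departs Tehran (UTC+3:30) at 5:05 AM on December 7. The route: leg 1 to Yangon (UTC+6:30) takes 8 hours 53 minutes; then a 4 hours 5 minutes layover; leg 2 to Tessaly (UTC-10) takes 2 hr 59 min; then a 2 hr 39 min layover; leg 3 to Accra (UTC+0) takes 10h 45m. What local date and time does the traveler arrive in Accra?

6:56 AM on Dec 8

Convert departure to UTC: 5:05 AM − 3:30 = 1:35 AM UTC on Dec 7.
Add 8 hours 53 minutes leg 1 → 10:28 AM UTC.
Add 4 hours and 5 minutes layover in Yangon → 2:33 PM UTC.
Add 2 hours and 59 minutes leg 2 → 5:32 PM UTC.
Add 2 hours and 39 minutes layover in Tessaly → 8:11 PM UTC.
Add 10 hours and 45 minutes leg 3 → 6:56 AM UTC (Dec 8).
Accra is UTC+0, so local arrival is the same: 6:56 AM on Dec 8.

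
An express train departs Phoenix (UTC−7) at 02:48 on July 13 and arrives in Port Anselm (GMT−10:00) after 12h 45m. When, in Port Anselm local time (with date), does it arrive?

12:33 on Jul 13

Convert departure to UTC: 02:48 + 7:00 = 09:48 UTC on Jul 13.
Add 12 hours and 45 minutes travel time → 22:33 UTC.
Port Anselm is UTC−10:00, so local arrival = 22:33 − 10:00 = 12:33 on Jul 13.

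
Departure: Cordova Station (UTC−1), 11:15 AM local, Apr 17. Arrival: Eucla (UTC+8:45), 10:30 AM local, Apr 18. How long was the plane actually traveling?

Departure in UTC: 11:15 AM + 1:00 = 12:15 PM on Apr 17.
Arrival in UTC: 10:30 AM − 8:45 = 1:45 AM on Apr 18.
Elapsed = 1:45 AM − 12:15 PM (+1 day) = 13 hours 30 minutes.

13 hours 30 minutes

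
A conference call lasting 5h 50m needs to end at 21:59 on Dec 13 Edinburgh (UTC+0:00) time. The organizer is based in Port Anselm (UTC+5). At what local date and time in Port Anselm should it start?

Target end time is already UTC: 21:59 on Dec 13.
Subtract 5 hours 50 minutes → start 16:09 UTC on Dec 13.
Port Anselm is UTC+5:00: 16:09 + 5:00 = 21:09 on Dec 13.

21:09 on December 13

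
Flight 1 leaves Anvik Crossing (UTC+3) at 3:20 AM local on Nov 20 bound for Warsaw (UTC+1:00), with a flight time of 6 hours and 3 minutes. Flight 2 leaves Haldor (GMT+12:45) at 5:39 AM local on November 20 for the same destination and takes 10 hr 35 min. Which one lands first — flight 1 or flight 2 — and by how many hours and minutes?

Flight 1 in UTC: 3:20 AM − 3:00 = 12:20 AM on Nov 20.
+6 hours and 3 minutes → arrive 6:23 AM UTC on Nov 20.
Flight 2 in UTC: 5:39 AM − 12:45 = 4:54 PM on Nov 19.
+10 hours 35 minutes → arrive 3:29 AM UTC on Nov 20.
Flight 2 lands earlier by 2 hours 54 minutes.

the second, by 2 hours 54 minutes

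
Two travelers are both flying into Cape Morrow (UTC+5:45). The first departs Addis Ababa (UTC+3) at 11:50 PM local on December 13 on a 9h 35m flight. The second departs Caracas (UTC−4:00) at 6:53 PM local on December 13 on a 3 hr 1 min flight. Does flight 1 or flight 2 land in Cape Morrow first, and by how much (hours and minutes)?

Flight 1 in UTC: 11:50 PM − 3:00 = 8:50 PM on Dec 13.
+9 hours and 35 minutes → arrive 6:25 AM UTC on Dec 14.
Flight 2 in UTC: 6:53 PM + 4:00 = 10:53 PM on Dec 13.
+3 hours and 1 minute → arrive 1:54 AM UTC on Dec 14.
Flight 2 lands earlier by 4 hours 31 minutes.

the second, by 4 hours 31 minutes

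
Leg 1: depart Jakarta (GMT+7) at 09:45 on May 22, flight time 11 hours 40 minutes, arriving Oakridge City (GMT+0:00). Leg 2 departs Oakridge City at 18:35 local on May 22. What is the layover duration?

Convert departure to UTC: 09:45 − 7:00 = 02:45 UTC on May 22.
Add 11 hours and 40 minutes flight time → 14:25 UTC.
Oakridge City is UTC+0, so local arrival is the same: 14:25 on May 22.
Layover = 18:35 − 14:25 = 4 hours 10 minutes.

4 hours 10 minutes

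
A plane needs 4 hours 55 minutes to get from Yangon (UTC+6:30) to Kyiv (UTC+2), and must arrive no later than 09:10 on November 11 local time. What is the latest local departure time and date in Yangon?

08:45 on November 11

Target arrival in UTC: 09:10 − 2:00 = 07:10 on Nov 11.
Subtract 4 hours and 55 minutes → departure 02:15 UTC on Nov 11.
Yangon is UTC+6:30: 02:15 + 6:30 = 08:45 on Nov 11.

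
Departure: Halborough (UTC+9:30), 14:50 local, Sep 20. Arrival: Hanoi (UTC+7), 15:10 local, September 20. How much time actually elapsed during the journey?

2 hours 50 minutes

Hanoi is 2:30 behind Halborough.
Clock-face elapsed time (ignoring zones) is 20 minutes.
Actual elapsed = 20 minutes + 2:30 = 2 hours 50 minutes.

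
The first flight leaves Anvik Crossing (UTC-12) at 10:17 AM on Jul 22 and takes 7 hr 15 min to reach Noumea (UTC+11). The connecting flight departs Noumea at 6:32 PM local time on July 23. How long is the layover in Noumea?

2 hours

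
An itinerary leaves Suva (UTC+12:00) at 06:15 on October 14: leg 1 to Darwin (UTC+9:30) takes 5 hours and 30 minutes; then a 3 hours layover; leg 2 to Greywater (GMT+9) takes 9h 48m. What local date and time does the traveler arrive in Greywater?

21:33 on Oct 14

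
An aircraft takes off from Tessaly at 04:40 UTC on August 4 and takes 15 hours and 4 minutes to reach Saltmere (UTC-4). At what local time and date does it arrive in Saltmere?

15:44 on August 4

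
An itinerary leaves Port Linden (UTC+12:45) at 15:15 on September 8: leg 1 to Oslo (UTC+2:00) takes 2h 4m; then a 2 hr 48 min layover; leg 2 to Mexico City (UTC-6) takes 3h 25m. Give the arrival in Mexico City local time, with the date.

04:47 on Sep 8

Convert departure to UTC: 15:15 − 12:45 = 02:30 UTC on Sep 8.
Add 2 hours 4 minutes leg 1 → 04:34 UTC.
Add 2 hours 48 minutes layover in Oslo → 07:22 UTC.
Add 3 hours and 25 minutes leg 2 → 10:47 UTC.
Mexico City is UTC−6:00, so local arrival = 10:47 − 6:00 = 04:47 on Sep 8.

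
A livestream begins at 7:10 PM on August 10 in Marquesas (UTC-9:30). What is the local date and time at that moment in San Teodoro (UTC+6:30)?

In UTC: 7:10 PM + 9:30 = 4:40 AM on Aug 11.
San Teodoro is UTC+6:30: 4:40 AM + 6:30 = 11:10 AM on Aug 11.

11:10 AM on Aug 11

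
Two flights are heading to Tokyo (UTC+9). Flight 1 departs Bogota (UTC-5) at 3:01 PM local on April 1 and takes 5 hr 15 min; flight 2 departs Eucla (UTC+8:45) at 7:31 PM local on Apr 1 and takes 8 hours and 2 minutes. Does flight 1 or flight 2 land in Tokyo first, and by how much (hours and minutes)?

Flight 1 in UTC: 3:01 PM + 5:00 = 8:01 PM on Apr 1.
+5 hours and 15 minutes → arrive 1:16 AM UTC on Apr 2.
Flight 2 in UTC: 7:31 PM − 8:45 = 10:46 AM on Apr 1.
+8 hours and 2 minutes → arrive 6:48 PM UTC on Apr 1.
Flight 2 lands earlier by 6 hours 28 minutes.

the second, by 6 hours 28 minutes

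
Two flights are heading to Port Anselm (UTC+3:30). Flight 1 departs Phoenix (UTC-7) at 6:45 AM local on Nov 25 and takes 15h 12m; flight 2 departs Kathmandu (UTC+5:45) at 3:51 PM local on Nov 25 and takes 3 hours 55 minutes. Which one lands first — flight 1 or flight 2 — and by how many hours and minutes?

Flight 1 in UTC: 6:45 AM + 7:00 = 1:45 PM on Nov 25.
+15 hours 12 minutes → arrive 4:57 AM UTC on Nov 26.
Flight 2 in UTC: 3:51 PM − 5:45 = 10:06 AM on Nov 25.
+3 hours and 55 minutes → arrive 2:01 PM UTC on Nov 25.
Flight 2 lands earlier by 14 hours 56 minutes.

the second, by 14 hours 56 minutes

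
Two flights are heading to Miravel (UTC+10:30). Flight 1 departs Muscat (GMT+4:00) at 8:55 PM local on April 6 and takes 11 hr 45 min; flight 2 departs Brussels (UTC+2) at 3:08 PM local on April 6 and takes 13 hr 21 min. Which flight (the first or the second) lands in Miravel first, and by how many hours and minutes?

the second, by 2 hours 11 minutes

Flight 1 in UTC: 8:55 PM − 4:00 = 4:55 PM on Apr 6.
+11 hours 45 minutes → arrive 4:40 AM UTC on Apr 7.
Flight 2 in UTC: 3:08 PM − 2:00 = 1:08 PM on Apr 6.
+13 hours 21 minutes → arrive 2:29 AM UTC on Apr 7.
Flight 2 lands earlier by 2 hours 11 minutes.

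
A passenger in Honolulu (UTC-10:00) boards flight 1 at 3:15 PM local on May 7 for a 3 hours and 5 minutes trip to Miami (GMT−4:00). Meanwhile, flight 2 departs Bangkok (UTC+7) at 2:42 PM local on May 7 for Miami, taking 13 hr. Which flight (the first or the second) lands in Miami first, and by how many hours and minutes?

Flight 1 in UTC: 3:15 PM + 10:00 = 1:15 AM on May 8.
+3 hours 5 minutes → arrive 4:20 AM UTC on May 8.
Flight 2 in UTC: 2:42 PM − 7:00 = 7:42 AM on May 7.
+13 hours → arrive 8:42 PM UTC on May 7.
Flight 2 lands earlier by 7 hours 38 minutes.

the second, by 7 hours 38 minutes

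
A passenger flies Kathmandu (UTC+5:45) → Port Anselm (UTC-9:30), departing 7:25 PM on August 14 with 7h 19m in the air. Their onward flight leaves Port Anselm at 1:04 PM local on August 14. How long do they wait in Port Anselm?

Convert departure to UTC: 7:25 PM − 5:45 = 1:40 PM UTC on Aug 14.
Add 7 hours 19 minutes flight time → 8:59 PM UTC.
Port Anselm is UTC−9:30, so local arrival = 8:59 PM − 9:30 = 11:29 AM on Aug 14.
Layover = 1:04 PM − 11:29 AM = 1 hour 35 minutes.

1 hour 35 minutes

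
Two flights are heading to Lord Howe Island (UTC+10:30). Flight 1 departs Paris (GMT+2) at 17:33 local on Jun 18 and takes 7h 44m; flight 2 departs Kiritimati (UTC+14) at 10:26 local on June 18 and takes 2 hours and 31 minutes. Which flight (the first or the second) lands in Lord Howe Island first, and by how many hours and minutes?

the second, by 24 hours 20 minutes

Flight 1 in UTC: 17:33 − 2:00 = 15:33 on Jun 18.
+7 hours 44 minutes → arrive 23:17 UTC on Jun 18.
Flight 2 in UTC: 10:26 − 14:00 = 20:26 on Jun 17.
+2 hours and 31 minutes → arrive 22:57 UTC on Jun 17.
Flight 2 lands earlier by 24 hours 20 minutes.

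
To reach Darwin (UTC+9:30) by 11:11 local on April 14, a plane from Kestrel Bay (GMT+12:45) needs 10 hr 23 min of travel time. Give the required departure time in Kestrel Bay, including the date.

Target arrival in UTC: 11:11 − 9:30 = 01:41 on Apr 14.
Subtract 10 hours 23 minutes → departure 15:18 UTC on Apr 13.
Kestrel Bay is UTC+12:45: 15:18 + 12:45 = 04:03 on Apr 14.

04:03 on Apr 14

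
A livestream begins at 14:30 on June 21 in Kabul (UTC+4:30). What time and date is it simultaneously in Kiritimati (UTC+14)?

00:00 on Jun 22

Kiritimati is 9:30 ahead of Kabul.
Shift by the zone difference: 14:30 + 9:30 = 00:00 on Jun 22 in Kiritimati.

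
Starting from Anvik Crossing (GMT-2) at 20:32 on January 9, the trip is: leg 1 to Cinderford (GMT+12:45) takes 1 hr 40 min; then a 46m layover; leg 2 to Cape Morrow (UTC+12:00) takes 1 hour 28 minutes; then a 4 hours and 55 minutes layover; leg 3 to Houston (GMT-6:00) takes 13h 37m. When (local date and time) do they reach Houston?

14:58 on January 10

Convert departure to UTC: 20:32 + 2:00 = 22:32 UTC on Jan 9.
Add 1 hour 40 minutes leg 1 → 00:12 UTC (Jan 10).
Add 46 minutes layover in Cinderford → 00:58 UTC.
Add 1 hour 28 minutes leg 2 → 02:26 UTC.
Add 4 hours 55 minutes layover in Cape Morrow → 07:21 UTC.
Add 13 hours 37 minutes leg 3 → 20:58 UTC.
Houston is UTC−6:00, so local arrival = 20:58 − 6:00 = 14:58 on Jan 10.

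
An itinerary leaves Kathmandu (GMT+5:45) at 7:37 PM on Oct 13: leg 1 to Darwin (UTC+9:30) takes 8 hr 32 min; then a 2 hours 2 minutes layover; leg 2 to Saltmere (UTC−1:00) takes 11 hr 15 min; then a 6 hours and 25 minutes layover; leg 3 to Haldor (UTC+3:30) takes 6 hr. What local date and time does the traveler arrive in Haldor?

3:36 AM on Oct 15

Convert departure to UTC: 7:37 PM − 5:45 = 1:52 PM UTC on Oct 13.
Add 8 hours 32 minutes leg 1 → 10:24 PM UTC.
Add 2 hours 2 minutes layover in Darwin → 12:26 AM UTC (Oct 14).
Add 11 hours and 15 minutes leg 2 → 11:41 AM UTC.
Add 6 hours and 25 minutes layover in Saltmere → 6:06 PM UTC.
Add 6 hours leg 3 → 12:06 AM UTC (Oct 15).
Haldor is UTC+3:30, so local arrival = 12:06 AM + 3:30 = 3:36 AM on Oct 15.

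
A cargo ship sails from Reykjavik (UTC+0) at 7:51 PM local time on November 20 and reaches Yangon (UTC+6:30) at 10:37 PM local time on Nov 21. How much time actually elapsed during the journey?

Departure is already UTC: 7:51 PM on Nov 20.
Arrival in UTC: 10:37 PM − 6:30 = 4:07 PM on Nov 21.
Elapsed = 4:07 PM − 7:51 PM (+1 day) = 20 hours 16 minutes.

20 hours 16 minutes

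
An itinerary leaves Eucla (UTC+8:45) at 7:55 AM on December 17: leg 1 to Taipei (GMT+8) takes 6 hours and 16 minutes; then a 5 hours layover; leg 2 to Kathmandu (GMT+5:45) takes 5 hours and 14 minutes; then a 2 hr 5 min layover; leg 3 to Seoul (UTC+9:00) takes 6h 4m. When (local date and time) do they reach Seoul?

8:49 AM on December 18

Convert departure to UTC: 7:55 AM − 8:45 = 11:10 PM UTC on Dec 16.
Add 6 hours 16 minutes leg 1 → 5:26 AM UTC (Dec 17).
Add 5 hours layover in Taipei → 10:26 AM UTC.
Add 5 hours 14 minutes leg 2 → 3:40 PM UTC.
Add 2 hours 5 minutes layover in Kathmandu → 5:45 PM UTC.
Add 6 hours and 4 minutes leg 3 → 11:49 PM UTC.
Seoul is UTC+9:00, so local arrival = 11:49 PM + 9:00 = 8:49 AM on Dec 18.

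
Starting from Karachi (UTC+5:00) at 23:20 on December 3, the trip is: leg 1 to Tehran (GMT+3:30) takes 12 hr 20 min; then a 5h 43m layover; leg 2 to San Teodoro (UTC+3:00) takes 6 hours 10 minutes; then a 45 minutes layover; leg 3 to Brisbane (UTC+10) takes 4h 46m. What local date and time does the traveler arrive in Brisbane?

Convert departure to UTC: 23:20 − 5:00 = 18:20 UTC on Dec 3.
Add 12 hours 20 minutes leg 1 → 06:40 UTC (Dec 4).
Add 5 hours and 43 minutes layover in Tehran → 12:23 UTC.
Add 6 hours 10 minutes leg 2 → 18:33 UTC.
Add 45 minutes layover in San Teodoro → 19:18 UTC.
Add 4 hours 46 minutes leg 3 → 00:04 UTC (Dec 5).
Brisbane is UTC+10:00, so local arrival = 00:04 + 10:00 = 10:04 on Dec 5.

10:04 on December 5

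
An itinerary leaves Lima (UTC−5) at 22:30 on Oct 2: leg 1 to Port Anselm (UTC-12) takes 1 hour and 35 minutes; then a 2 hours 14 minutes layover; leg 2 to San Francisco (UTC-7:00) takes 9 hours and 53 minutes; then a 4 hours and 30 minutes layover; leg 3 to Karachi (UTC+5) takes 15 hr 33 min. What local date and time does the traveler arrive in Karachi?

Convert departure to UTC: 22:30 + 5:00 = 03:30 UTC on Oct 3.
Add 1 hour 35 minutes leg 1 → 05:05 UTC.
Add 2 hours 14 minutes layover in Port Anselm → 07:19 UTC.
Add 9 hours 53 minutes leg 2 → 17:12 UTC.
Add 4 hours 30 minutes layover in San Francisco → 21:42 UTC.
Add 15 hours 33 minutes leg 3 → 13:15 UTC (Oct 4).
Karachi is UTC+5:00, so local arrival = 13:15 + 5:00 = 18:15 on Oct 4.

18:15 on October 4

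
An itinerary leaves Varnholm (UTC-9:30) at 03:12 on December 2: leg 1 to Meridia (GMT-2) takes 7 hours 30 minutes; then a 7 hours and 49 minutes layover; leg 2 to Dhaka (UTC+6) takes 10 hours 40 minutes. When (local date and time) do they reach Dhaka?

Convert departure to UTC: 03:12 + 9:30 = 12:42 UTC on Dec 2.
Add 7 hours and 30 minutes leg 1 → 20:12 UTC.
Add 7 hours and 49 minutes layover in Meridia → 04:01 UTC (Dec 3).
Add 10 hours and 40 minutes leg 2 → 14:41 UTC.
Dhaka is UTC+6:00, so local arrival = 14:41 + 6:00 = 20:41 on Dec 3.

20:41 on December 3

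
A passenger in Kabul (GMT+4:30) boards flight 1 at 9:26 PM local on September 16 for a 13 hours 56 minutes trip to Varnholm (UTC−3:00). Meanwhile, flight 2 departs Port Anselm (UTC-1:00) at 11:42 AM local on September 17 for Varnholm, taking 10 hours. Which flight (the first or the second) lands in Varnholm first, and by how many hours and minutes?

the first, by 15 hours 50 minutes

Flight 1 in UTC: 9:26 PM − 4:30 = 4:56 PM on Sep 16.
+13 hours 56 minutes → arrive 6:52 AM UTC on Sep 17.
Flight 2 in UTC: 11:42 AM + 1:00 = 12:42 PM on Sep 17.
+10 hours → arrive 10:42 PM UTC on Sep 17.
Flight 1 lands earlier by 15 hours 50 minutes.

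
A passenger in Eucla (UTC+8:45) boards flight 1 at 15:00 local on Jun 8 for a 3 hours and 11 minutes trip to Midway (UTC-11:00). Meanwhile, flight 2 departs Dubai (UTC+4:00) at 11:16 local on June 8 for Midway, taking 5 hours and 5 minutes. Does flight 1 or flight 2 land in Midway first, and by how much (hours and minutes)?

the first, by 2 hours 55 minutes

Flight 1 in UTC: 15:00 − 8:45 = 06:15 on Jun 8.
+3 hours 11 minutes → arrive 09:26 UTC on Jun 8.
Flight 2 in UTC: 11:16 − 4:00 = 07:16 on Jun 8.
+5 hours and 5 minutes → arrive 12:21 UTC on Jun 8.
Flight 1 lands earlier by 2 hours 55 minutes.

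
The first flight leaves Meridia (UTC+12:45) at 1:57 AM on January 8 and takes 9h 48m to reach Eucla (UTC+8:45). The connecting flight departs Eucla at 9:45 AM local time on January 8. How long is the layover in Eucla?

Convert departure to UTC: 1:57 AM − 12:45 = 1:12 PM UTC on Jan 7.
Add 9 hours and 48 minutes flight time → 11:00 PM UTC.
Eucla is UTC+8:45, so local arrival = 11:00 PM + 8:45 = 7:45 AM on Jan 8.
Layover = 9:45 AM − 7:45 AM = 2 hours.

2 hours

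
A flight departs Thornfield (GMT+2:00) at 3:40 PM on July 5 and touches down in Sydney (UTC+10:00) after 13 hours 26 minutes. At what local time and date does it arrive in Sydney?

1:06 PM on Jul 6

Convert departure to UTC: 3:40 PM − 2:00 = 1:40 PM UTC on Jul 5.
Add 13 hours 26 minutes travel time → 3:06 AM UTC (Jul 6).
Sydney is UTC+10:00, so local arrival = 3:06 AM + 10:00 = 1:06 PM on Jul 6.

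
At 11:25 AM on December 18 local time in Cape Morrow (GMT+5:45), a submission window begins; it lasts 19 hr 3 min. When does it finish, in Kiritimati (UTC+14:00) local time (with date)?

Convert start to UTC: 11:25 AM − 5:45 = 5:40 AM UTC on Dec 18.
Add 19 hours 3 minutes duration → 12:43 AM UTC (Dec 19).
Kiritimati is UTC+14:00, so local end time = 12:43 AM + 14:00 = 2:43 PM on Dec 19.

2:43 PM on Dec 19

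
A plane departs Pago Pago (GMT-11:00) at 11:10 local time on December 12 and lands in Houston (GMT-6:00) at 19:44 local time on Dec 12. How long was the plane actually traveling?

Houston is 5:00 ahead of Pago Pago.
Clock-face elapsed time (ignoring zones) is 8 hours 34 minutes.
Actual elapsed = 8 hours 34 minutes − 5:00 = 3 hours 34 minutes.

3 hours 34 minutes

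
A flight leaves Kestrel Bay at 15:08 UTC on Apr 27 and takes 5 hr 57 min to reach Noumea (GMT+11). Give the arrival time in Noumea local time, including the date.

Departure is given in UTC: 15:08 on Apr 27.
Add 5 hours 57 minutes → 21:05 UTC.
Noumea is UTC+11:00: 21:05 + 11:00 = 08:05 on Apr 28.

08:05 on Apr 28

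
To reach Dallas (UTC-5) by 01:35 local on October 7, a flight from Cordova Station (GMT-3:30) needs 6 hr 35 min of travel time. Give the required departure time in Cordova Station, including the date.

20:30 on Oct 6

Target arrival in UTC: 01:35 + 5:00 = 06:35 on Oct 7.
Subtract 6 hours and 35 minutes → departure 00:00 UTC on Oct 7.
Cordova Station is UTC−3:30: 00:00 − 3:30 = 20:30 on Oct 6.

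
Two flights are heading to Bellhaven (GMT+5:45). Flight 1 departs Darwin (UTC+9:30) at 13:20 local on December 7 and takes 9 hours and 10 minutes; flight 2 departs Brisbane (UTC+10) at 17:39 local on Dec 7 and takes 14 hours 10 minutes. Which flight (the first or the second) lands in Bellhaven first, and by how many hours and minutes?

Flight 1 in UTC: 13:20 − 9:30 = 03:50 on Dec 7.
+9 hours 10 minutes → arrive 13:00 UTC on Dec 7.
Flight 2 in UTC: 17:39 − 10:00 = 07:39 on Dec 7.
+14 hours and 10 minutes → arrive 21:49 UTC on Dec 7.
Flight 1 lands earlier by 8 hours 49 minutes.

the first, by 8 hours 49 minutes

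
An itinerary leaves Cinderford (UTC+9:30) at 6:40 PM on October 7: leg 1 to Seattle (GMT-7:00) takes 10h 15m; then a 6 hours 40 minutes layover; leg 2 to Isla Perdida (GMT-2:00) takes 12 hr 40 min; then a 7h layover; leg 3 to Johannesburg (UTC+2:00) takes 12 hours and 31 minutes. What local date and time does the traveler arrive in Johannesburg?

12:16 PM on October 9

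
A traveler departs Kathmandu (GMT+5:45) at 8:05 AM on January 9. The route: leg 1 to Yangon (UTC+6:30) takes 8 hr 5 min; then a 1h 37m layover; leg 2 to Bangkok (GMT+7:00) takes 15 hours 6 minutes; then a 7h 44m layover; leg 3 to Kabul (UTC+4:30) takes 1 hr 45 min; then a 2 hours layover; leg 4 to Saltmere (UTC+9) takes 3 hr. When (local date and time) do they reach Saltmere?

2:37 AM on Jan 11

Convert departure to UTC: 8:05 AM − 5:45 = 2:20 AM UTC on Jan 9.
Add 8 hours 5 minutes leg 1 → 10:25 AM UTC.
Add 1 hour and 37 minutes layover in Yangon → 12:02 PM UTC.
Add 15 hours 6 minutes leg 2 → 3:08 AM UTC (Jan 10).
Add 7 hours and 44 minutes layover in Bangkok → 10:52 AM UTC.
Add 1 hour and 45 minutes leg 3 → 12:37 PM UTC.
Add 2 hours layover in Kabul → 2:37 PM UTC.
Add 3 hours leg 4 → 5:37 PM UTC.
Saltmere is UTC+9:00, so local arrival = 5:37 PM + 9:00 = 2:37 AM on Jan 11.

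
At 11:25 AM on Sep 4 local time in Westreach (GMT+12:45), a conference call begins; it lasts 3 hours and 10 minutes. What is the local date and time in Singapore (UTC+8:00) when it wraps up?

Singapore is 4:45 behind Westreach.
After 3 hours and 10 minutes it is 2:35 PM in Westreach.
Shift by the zone difference: 2:35 PM − 4:45 = 9:50 AM on Sep 4 in Singapore.

9:50 AM on September 4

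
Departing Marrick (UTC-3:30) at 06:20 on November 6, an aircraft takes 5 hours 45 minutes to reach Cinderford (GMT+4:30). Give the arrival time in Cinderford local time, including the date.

20:05 on November 6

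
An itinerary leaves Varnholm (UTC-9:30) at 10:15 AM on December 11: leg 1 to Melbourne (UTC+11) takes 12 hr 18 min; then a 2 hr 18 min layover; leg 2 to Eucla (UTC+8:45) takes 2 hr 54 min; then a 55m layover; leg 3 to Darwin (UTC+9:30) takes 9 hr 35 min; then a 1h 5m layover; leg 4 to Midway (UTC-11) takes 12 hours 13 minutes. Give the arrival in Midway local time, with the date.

2:03 AM on December 13

Convert departure to UTC: 10:15 AM + 9:30 = 7:45 PM UTC on Dec 11.
Add 12 hours and 18 minutes leg 1 → 8:03 AM UTC (Dec 12).
Add 2 hours 18 minutes layover in Melbourne → 10:21 AM UTC.
Add 2 hours 54 minutes leg 2 → 1:15 PM UTC.
Add 55 minutes layover in Eucla → 2:10 PM UTC.
Add 9 hours and 35 minutes leg 3 → 11:45 PM UTC.
Add 1 hour 5 minutes layover in Darwin → 12:50 AM UTC (Dec 13).
Add 12 hours and 13 minutes leg 4 → 1:03 PM UTC.
Midway is UTC−11:00, so local arrival = 1:03 PM − 11:00 = 2:03 AM on Dec 13.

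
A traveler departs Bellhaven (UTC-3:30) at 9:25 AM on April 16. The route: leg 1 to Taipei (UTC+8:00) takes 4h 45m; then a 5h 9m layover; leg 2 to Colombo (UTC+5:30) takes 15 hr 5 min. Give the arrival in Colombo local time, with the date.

7:24 PM on April 17

Convert departure to UTC: 9:25 AM + 3:30 = 12:55 PM UTC on Apr 16.
Add 4 hours 45 minutes leg 1 → 5:40 PM UTC.
Add 5 hours 9 minutes layover in Taipei → 10:49 PM UTC.
Add 15 hours 5 minutes leg 2 → 1:54 PM UTC (Apr 17).
Colombo is UTC+5:30, so local arrival = 1:54 PM + 5:30 = 7:24 PM on Apr 17.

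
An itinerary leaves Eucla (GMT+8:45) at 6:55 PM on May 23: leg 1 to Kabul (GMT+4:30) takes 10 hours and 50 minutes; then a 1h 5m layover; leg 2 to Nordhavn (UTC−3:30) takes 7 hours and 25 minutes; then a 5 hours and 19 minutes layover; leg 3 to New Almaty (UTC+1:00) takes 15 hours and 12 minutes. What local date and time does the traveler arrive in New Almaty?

3:01 AM on May 25

Convert departure to UTC: 6:55 PM − 8:45 = 10:10 AM UTC on May 23.
Add 10 hours and 50 minutes leg 1 → 9:00 PM UTC.
Add 1 hour and 5 minutes layover in Kabul → 10:05 PM UTC.
Add 7 hours 25 minutes leg 2 → 5:30 AM UTC (May 24).
Add 5 hours and 19 minutes layover in Nordhavn → 10:49 AM UTC.
Add 15 hours and 12 minutes leg 3 → 2:01 AM UTC (May 25).
New Almaty is UTC+1:00, so local arrival = 2:01 AM + 1:00 = 3:01 AM on May 25.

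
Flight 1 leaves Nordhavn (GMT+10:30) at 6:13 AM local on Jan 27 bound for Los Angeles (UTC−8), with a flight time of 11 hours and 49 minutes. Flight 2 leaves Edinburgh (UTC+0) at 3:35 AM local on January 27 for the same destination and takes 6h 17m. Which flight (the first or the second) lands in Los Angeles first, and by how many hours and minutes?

the first, by 2 hours 20 minutes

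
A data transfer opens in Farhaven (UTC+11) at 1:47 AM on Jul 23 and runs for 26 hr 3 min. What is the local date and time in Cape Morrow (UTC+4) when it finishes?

Cape Morrow is 7:00 behind Farhaven.
After 26 hours 3 minutes it is 3:50 AM (Jul 24) in Farhaven.
Shift by the zone difference: 3:50 AM − 7:00 = 8:50 PM on Jul 23 in Cape Morrow.

8:50 PM on July 23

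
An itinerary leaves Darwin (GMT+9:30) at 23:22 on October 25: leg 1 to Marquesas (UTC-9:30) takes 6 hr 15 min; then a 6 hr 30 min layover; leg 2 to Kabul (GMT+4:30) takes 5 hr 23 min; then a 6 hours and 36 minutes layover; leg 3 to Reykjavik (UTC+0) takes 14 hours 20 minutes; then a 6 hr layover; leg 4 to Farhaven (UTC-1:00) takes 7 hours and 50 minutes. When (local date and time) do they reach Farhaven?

Convert departure to UTC: 23:22 − 9:30 = 13:52 UTC on Oct 25.
Add 6 hours 15 minutes leg 1 → 20:07 UTC.
Add 6 hours and 30 minutes layover in Marquesas → 02:37 UTC (Oct 26).
Add 5 hours and 23 minutes leg 2 → 08:00 UTC.
Add 6 hours and 36 minutes layover in Kabul → 14:36 UTC.
Add 14 hours 20 minutes leg 3 → 04:56 UTC (Oct 27).
Add 6 hours layover in Reykjavik → 10:56 UTC.
Add 7 hours 50 minutes leg 4 → 18:46 UTC.
Farhaven is UTC−1:00, so local arrival = 18:46 − 1:00 = 17:46 on Oct 27.

17:46 on Oct 27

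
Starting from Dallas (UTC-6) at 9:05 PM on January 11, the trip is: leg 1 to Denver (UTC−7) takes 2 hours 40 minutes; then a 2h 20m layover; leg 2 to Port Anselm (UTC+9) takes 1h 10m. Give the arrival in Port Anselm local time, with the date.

6:15 PM on Jan 12

Convert departure to UTC: 9:05 PM + 6:00 = 3:05 AM UTC on Jan 12.
Add 2 hours 40 minutes leg 1 → 5:45 AM UTC.
Add 2 hours and 20 minutes layover in Denver → 8:05 AM UTC.
Add 1 hour and 10 minutes leg 2 → 9:15 AM UTC.
Port Anselm is UTC+9:00, so local arrival = 9:15 AM + 9:00 = 6:15 PM on Jan 12.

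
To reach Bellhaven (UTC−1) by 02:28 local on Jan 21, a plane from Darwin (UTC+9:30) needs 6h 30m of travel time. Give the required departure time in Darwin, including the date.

06:28 on Jan 21

Target arrival in UTC: 02:28 + 1:00 = 03:28 on Jan 21.
Subtract 6 hours and 30 minutes → departure 20:58 UTC on Jan 20.
Darwin is UTC+9:30: 20:58 + 9:30 = 06:28 on Jan 21.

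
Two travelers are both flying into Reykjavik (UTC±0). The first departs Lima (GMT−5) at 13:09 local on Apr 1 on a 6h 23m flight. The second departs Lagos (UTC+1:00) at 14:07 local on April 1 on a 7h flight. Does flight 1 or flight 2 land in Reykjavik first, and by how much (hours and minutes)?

the second, by 4 hours 25 minutes

Flight 1 in UTC: 13:09 + 5:00 = 18:09 on Apr 1.
+6 hours and 23 minutes → arrive 00:32 UTC on Apr 2.
Flight 2 in UTC: 14:07 − 1:00 = 13:07 on Apr 1.
+7 hours → arrive 20:07 UTC on Apr 1.
Flight 2 lands earlier by 4 hours 25 minutes.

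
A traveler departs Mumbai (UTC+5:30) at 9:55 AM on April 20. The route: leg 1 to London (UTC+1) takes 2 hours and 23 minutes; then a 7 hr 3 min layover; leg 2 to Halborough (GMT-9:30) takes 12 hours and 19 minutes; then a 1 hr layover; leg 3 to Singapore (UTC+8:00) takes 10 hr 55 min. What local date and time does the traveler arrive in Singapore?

10:05 PM on Apr 21

Convert departure to UTC: 9:55 AM − 5:30 = 4:25 AM UTC on Apr 20.
Add 2 hours and 23 minutes leg 1 → 6:48 AM UTC.
Add 7 hours and 3 minutes layover in London → 1:51 PM UTC.
Add 12 hours and 19 minutes leg 2 → 2:10 AM UTC (Apr 21).
Add 1 hour layover in Halborough → 3:10 AM UTC.
Add 10 hours and 55 minutes leg 3 → 2:05 PM UTC.
Singapore is UTC+8:00, so local arrival = 2:05 PM + 8:00 = 10:05 PM on Apr 21.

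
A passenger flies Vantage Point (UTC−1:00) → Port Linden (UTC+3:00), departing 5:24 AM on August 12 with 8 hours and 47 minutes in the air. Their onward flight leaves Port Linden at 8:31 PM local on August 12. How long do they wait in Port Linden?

2 hours 20 minutes

Convert departure to UTC: 5:24 AM + 1:00 = 6:24 AM UTC on Aug 12.
Add 8 hours and 47 minutes flight time → 3:11 PM UTC.
Port Linden is UTC+3:00, so local arrival = 3:11 PM + 3:00 = 6:11 PM on Aug 12.
Layover = 8:31 PM − 6:11 PM = 2 hours 20 minutes.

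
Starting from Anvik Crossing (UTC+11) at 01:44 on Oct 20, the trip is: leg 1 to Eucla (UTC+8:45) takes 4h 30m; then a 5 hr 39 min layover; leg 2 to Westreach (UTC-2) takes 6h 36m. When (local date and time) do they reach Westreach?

Convert departure to UTC: 01:44 − 11:00 = 14:44 UTC on Oct 19.
Add 4 hours and 30 minutes leg 1 → 19:14 UTC.
Add 5 hours 39 minutes layover in Eucla → 00:53 UTC (Oct 20).
Add 6 hours 36 minutes leg 2 → 07:29 UTC.
Westreach is UTC−2:00, so local arrival = 07:29 − 2:00 = 05:29 on Oct 20.

05:29 on October 20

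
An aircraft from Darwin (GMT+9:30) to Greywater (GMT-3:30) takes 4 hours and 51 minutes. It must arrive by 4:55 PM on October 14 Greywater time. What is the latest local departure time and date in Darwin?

Target arrival in UTC: 4:55 PM + 3:30 = 8:25 PM on Oct 14.
Subtract 4 hours and 51 minutes → departure 3:34 PM UTC on Oct 14.
Darwin is UTC+9:30: 3:34 PM + 9:30 = 1:04 AM on Oct 15.

1:04 AM on Oct 15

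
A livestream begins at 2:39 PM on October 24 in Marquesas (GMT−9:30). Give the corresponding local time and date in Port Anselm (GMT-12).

12:09 PM on October 24

In UTC: 2:39 PM + 9:30 = 12:09 AM on Oct 25.
Port Anselm is UTC−12:00: 12:09 AM − 12:00 = 12:09 PM on Oct 24.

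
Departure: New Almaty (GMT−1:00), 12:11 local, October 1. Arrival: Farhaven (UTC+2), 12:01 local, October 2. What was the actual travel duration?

20 hours 50 minutes

Departure in UTC: 12:11 + 1:00 = 13:11 on Oct 1.
Arrival in UTC: 12:01 − 2:00 = 10:01 on Oct 2.
Elapsed = 10:01 − 13:11 (+1 day) = 20 hours 50 minutes.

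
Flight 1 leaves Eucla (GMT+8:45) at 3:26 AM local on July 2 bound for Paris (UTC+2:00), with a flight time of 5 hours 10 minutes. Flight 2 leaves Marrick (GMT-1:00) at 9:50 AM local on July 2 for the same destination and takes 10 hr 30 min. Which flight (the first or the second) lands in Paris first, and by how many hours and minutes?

Flight 1 in UTC: 3:26 AM − 8:45 = 6:41 PM on Jul 1.
+5 hours and 10 minutes → arrive 11:51 PM UTC on Jul 1.
Flight 2 in UTC: 9:50 AM + 1:00 = 10:50 AM on Jul 2.
+10 hours 30 minutes → arrive 9:20 PM UTC on Jul 2.
Flight 1 lands earlier by 21 hours 29 minutes.

the first, by 21 hours 29 minutes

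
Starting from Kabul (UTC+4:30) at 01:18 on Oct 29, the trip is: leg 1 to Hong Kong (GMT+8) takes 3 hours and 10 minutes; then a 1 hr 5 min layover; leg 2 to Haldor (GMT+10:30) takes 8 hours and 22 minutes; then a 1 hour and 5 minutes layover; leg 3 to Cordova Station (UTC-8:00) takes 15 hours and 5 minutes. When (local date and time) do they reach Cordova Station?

17:35 on October 29

Convert departure to UTC: 01:18 − 4:30 = 20:48 UTC on Oct 28.
Add 3 hours 10 minutes leg 1 → 23:58 UTC.
Add 1 hour and 5 minutes layover in Hong Kong → 01:03 UTC (Oct 29).
Add 8 hours 22 minutes leg 2 → 09:25 UTC.
Add 1 hour 5 minutes layover in Haldor → 10:30 UTC.
Add 15 hours and 5 minutes leg 3 → 01:35 UTC (Oct 30).
Cordova Station is UTC−8:00, so local arrival = 01:35 − 8:00 = 17:35 on Oct 29.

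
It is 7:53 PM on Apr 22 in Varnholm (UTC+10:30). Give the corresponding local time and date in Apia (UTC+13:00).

Apia is 2:30 ahead of Varnholm.
Shift by the zone difference: 7:53 PM + 2:30 = 10:23 PM on Apr 22 in Apia.

10:23 PM on April 22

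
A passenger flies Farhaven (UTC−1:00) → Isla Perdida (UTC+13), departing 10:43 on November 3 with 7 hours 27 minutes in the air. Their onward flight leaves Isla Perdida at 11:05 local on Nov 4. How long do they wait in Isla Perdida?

Convert departure to UTC: 10:43 + 1:00 = 11:43 UTC on Nov 3.
Add 7 hours 27 minutes flight time → 19:10 UTC.
Isla Perdida is UTC+13:00, so local arrival = 19:10 + 13:00 = 08:10 on Nov 4.
Layover = 11:05 − 08:10 = 2 hours 55 minutes.

2 hours 55 minutes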